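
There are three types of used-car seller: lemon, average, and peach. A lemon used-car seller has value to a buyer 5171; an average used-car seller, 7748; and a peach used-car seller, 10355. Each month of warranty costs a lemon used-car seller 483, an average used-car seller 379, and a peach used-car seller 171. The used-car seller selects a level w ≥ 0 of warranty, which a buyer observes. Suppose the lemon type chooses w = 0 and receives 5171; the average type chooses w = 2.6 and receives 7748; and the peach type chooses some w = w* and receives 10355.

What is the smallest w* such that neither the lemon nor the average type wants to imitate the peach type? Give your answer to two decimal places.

10.73

Average type (on-path payoff 7748 − 379×2.6 = 6762.6) won't mimic when 6762.6 ≥ 10355 − 379·w*, i.e. w* ≥ 9.48.
Lemon type (on-path payoff 5171) won't mimic when 5171 ≥ 10355 − 483·w*, i.e. w* ≥ 10.73.
Both must hold, so w* = max(10.73, 9.48) = 10.73. The lemon type's constraint binds.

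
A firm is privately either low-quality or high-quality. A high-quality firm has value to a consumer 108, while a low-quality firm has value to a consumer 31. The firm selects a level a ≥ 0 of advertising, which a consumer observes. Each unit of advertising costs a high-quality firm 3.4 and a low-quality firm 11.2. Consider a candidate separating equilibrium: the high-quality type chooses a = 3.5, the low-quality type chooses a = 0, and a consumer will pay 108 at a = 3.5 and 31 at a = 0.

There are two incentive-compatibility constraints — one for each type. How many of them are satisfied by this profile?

1

High-quality type: signal → 108 − 3.4 × 3.5 = 96.1; deviate to 0 → 31. IC holds (96.1 ≥ 31).
Low-quality type: stay at 0 → 31; mimic → 108 − 11.2 × 3.5 = 68.8. IC fails (31 < 68.8).
1 of 2 constraints hold, so this profile is not an equilibrium.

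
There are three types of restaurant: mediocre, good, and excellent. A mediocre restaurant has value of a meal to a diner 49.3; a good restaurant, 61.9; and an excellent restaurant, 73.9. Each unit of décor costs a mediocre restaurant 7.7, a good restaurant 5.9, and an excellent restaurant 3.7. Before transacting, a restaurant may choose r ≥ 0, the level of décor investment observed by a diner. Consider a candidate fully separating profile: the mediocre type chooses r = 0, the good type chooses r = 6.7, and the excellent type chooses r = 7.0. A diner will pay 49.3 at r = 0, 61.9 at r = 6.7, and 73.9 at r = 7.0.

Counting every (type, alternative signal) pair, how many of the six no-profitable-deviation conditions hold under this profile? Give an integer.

Excellent (own payoff 73.9 − 3.7×7.0 = 48): to r=0 gives 49.3 → profitable ✗; to r=6.7 gives 61.9 − 3.7×6.7 = 37.11 → no gain ✓.
Good (own payoff 61.9 − 5.9×6.7 = 22.37): to r=0 gives 49.3 → profitable ✗; to r=7.0 gives 73.9 − 5.9×7.0 = 32.6 → profitable ✗.
Mediocre (own payoff 49.3): to r=6.7 gives 61.9 − 7.7×6.7 = 10.31 → no gain ✓; to r=7.0 gives 73.9 − 7.7×7.0 = 20 → no gain ✓.
3 of the 6 constraints hold; not an equilibrium.

3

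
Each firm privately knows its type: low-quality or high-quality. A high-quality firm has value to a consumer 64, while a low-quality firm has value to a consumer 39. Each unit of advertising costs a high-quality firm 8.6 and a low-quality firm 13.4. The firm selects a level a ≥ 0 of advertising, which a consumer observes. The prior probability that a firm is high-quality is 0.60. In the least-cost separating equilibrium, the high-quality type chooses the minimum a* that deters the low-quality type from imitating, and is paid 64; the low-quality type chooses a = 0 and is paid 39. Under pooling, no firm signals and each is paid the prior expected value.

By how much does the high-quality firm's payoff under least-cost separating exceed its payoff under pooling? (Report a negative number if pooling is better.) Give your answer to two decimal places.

-6.04

Least-cost separating signal: a* solves 39 = 64 − 13.4·a*, so a* = (64 − 39)/13.4 ≈ 1.8657.
High-quality type's separating payoff: 64 − 8.6 × a* = 64 − 8.6 × (64 − 39)/13.4 = 64 − 215/13.4 ≈ 47.9552.
Pooling payoff: 0.60 × 64 + 0.40 × 39 = 54.
Difference: 47.9552 − 54 = -6.0448, i.e. -6.04 to two decimal places.
The high-quality type would prefer the pooling outcome.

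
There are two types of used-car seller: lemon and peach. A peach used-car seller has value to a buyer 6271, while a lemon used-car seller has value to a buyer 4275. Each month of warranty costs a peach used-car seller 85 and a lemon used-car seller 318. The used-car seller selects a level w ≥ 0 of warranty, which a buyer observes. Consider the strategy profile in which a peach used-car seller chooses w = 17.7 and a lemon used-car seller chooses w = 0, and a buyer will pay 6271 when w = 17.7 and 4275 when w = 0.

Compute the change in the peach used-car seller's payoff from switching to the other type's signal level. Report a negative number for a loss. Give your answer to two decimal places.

-491.50

Playing w = 17.7 the peach used-car seller receives 6271 − 85 × 17.7 = 4766.5.
Deviating to w = 0 yields 4275 instead.
Gain from deviating: 4275 − 4766.5 = -491.50.
The gain is negative, so the peach type's incentive-compatibility constraint is satisfied.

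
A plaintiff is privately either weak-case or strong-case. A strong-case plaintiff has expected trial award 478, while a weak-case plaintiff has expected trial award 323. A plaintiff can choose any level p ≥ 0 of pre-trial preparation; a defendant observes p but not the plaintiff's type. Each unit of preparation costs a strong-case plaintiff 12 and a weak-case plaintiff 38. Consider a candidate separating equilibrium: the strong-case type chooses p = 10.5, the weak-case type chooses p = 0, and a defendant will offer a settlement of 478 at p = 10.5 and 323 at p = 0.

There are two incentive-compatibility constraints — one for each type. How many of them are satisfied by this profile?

Weak-case type: stay at 0 → 323; mimic → 478 − 38 × 10.5 = 79. IC holds (323 ≥ 79).
Strong-case type: signal → 478 − 12 × 10.5 = 352; deviate to 0 → 323. IC holds (352 ≥ 323).
2 of 2 constraints hold, so this is a separating equilibrium.

2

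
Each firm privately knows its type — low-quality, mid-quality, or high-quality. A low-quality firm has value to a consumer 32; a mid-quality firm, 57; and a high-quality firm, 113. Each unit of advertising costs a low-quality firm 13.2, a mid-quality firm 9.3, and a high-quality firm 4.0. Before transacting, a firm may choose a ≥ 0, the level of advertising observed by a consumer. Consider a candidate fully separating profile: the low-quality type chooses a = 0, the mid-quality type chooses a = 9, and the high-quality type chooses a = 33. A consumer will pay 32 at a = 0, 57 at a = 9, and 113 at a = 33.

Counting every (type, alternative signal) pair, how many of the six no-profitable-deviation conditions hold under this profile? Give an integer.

3

Low-quality (own payoff 32): to a=9 gives 57 − 13.2×9 = -61.8 → no gain ✓; to a=33 gives 113 − 13.2×33 = -322.6 → no gain ✓.
High-quality (own payoff 113 − 4.0×33 = -19): to a=0 gives 32 → profitable ✗; to a=9 gives 57 − 4.0×9 = 21 → profitable ✗.
Mid-quality (own payoff 57 − 9.3×9 = -26.7): to a=0 gives 32 → profitable ✗; to a=33 gives 113 − 9.3×33 = -193.9 → no gain ✓.
3 of the 6 constraints hold; not an equilibrium.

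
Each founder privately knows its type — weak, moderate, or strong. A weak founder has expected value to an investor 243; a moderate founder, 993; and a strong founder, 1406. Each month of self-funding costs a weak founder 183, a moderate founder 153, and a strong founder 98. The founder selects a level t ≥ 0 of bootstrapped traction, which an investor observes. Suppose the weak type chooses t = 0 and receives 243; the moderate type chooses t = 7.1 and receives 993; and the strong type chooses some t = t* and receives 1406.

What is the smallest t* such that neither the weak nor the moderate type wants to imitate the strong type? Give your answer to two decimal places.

Moderate type (on-path payoff 993 − 153×7.1 = -93.3) won't mimic when -93.3 ≥ 1406 − 153·t*, i.e. t* ≥ 9.80.
Weak type (on-path payoff 243) won't mimic when 243 ≥ 1406 − 183·t*, i.e. t* ≥ 6.36.
Both must hold, so t* = max(6.36, 9.80) = 9.80. The moderate type's constraint binds.

9.80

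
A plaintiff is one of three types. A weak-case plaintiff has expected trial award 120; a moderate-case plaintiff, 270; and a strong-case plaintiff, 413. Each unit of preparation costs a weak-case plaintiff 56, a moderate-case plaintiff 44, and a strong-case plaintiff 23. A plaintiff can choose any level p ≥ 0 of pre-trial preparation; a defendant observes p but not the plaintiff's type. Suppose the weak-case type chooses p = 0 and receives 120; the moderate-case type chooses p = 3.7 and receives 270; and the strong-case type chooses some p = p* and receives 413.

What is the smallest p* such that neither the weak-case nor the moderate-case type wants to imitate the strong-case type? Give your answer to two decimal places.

6.95

Weak-case type (on-path payoff 120) won't mimic when 120 ≥ 413 − 56·p*, i.e. p* ≥ 5.23.
Moderate-case type (on-path payoff 270 − 44×3.7 = 107.2) won't mimic when 107.2 ≥ 413 − 44·p*, i.e. p* ≥ 6.95.
Both must hold, so p* = max(5.23, 6.95) = 6.95. The moderate-case type's constraint binds.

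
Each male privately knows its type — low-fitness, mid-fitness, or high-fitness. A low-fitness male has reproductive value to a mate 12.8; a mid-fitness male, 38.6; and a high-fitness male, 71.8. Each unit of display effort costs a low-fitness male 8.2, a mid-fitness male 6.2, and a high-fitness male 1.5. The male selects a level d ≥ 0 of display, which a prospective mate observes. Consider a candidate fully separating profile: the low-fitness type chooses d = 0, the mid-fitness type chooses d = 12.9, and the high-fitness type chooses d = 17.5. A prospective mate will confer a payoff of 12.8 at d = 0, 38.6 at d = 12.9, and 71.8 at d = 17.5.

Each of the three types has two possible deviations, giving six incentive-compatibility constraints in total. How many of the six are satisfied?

4

High-fitness (own payoff 71.8 − 1.5×17.5 = 45.55): to d=0 gives 12.8 → no gain ✓; to d=12.9 gives 38.6 − 1.5×12.9 = 19.25 → no gain ✓.
Mid-fitness (own payoff 38.6 − 6.2×12.9 = -41.38): to d=0 gives 12.8 → profitable ✗; to d=17.5 gives 71.8 − 6.2×17.5 = -36.7 → profitable ✗.
Low-fitness (own payoff 12.8): to d=12.9 gives 38.6 − 8.2×12.9 = -67.18 → no gain ✓; to d=17.5 gives 71.8 − 8.2×17.5 = -71.7 → no gain ✓.
4 of the 6 constraints hold; not an equilibrium.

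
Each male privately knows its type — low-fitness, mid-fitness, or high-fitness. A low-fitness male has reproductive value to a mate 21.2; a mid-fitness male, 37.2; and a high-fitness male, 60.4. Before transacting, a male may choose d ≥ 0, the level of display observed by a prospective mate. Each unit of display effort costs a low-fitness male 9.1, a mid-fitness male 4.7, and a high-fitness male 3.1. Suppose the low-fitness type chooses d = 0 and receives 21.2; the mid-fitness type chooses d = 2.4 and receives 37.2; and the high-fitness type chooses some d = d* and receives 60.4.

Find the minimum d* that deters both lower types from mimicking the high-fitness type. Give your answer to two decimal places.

Low-fitness type (on-path payoff 21.2) won't mimic when 21.2 ≥ 60.4 − 9.1·d*, i.e. d* ≥ 4.31.
Mid-fitness type (on-path payoff 37.2 − 4.7×2.4 = 25.92) won't mimic when 25.92 ≥ 60.4 − 4.7·d*, i.e. d* ≥ 7.34.
Both must hold, so d* = max(4.31, 7.34) = 7.34. The mid-fitness type's constraint binds.

7.34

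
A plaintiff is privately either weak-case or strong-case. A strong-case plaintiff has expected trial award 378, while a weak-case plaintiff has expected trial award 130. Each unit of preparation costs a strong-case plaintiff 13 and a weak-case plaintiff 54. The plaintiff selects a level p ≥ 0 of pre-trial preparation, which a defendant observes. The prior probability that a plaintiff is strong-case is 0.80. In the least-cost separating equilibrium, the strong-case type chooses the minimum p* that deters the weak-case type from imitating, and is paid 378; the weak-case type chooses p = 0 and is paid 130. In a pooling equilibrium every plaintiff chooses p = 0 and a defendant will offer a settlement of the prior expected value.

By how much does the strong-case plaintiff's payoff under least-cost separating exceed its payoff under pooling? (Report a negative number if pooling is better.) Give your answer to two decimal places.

-10.10

Least-cost separating signal: p* solves 130 = 378 − 54·p*, so p* = (378 − 130)/54 ≈ 4.5926.
Strong-case type's separating payoff: 378 − 13 × p* = 378 − 13 × (378 − 130)/54 = 378 − 3224/54 ≈ 318.2963.
Pooling payoff: 0.80 × 378 + 0.20 × 130 = 328.4.
Difference: 318.2963 − 328.4 = -10.1037, i.e. -10.10 to two decimal places.
The strong-case type would prefer the pooling outcome.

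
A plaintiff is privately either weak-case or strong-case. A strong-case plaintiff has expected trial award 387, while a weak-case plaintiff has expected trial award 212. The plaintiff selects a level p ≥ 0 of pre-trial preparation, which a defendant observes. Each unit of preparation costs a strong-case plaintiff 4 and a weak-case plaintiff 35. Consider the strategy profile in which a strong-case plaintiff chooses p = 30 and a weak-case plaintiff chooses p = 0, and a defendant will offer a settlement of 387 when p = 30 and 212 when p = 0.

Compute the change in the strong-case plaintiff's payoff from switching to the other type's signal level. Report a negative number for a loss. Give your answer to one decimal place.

Playing p = 30 the strong-case plaintiff receives 387 − 4 × 30 = 267.
Deviating to p = 0 yields 212 instead.
Gain from deviating: 212 − 267 = -55.0.
The gain is negative, so the strong-case type's incentive-compatibility constraint is satisfied.

-55.0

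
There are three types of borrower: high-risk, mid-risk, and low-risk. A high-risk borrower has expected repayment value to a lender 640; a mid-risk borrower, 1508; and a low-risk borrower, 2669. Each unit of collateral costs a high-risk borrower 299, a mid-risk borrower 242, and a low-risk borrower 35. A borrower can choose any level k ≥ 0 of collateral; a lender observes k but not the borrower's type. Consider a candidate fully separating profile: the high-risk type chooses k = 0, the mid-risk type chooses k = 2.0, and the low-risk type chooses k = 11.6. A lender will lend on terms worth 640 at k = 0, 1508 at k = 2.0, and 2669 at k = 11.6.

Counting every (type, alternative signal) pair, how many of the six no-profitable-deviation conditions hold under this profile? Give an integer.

Mid-risk (own payoff 1508 − 242×2.0 = 1024): to k=0 gives 640 → no gain ✓; to k=11.6 gives 2669 − 242×11.6 = -138.2 → no gain ✓.
Low-risk (own payoff 2669 − 35×11.6 = 2263): to k=0 gives 640 → no gain ✓; to k=2.0 gives 1508 − 35×2.0 = 1438 → no gain ✓.
High-risk (own payoff 640): to k=2.0 gives 1508 − 299×2.0 = 910 → profitable ✗; to k=11.6 gives 2669 − 299×11.6 = -799.4 → no gain ✓.
5 of the 6 constraints hold; not an equilibrium.

5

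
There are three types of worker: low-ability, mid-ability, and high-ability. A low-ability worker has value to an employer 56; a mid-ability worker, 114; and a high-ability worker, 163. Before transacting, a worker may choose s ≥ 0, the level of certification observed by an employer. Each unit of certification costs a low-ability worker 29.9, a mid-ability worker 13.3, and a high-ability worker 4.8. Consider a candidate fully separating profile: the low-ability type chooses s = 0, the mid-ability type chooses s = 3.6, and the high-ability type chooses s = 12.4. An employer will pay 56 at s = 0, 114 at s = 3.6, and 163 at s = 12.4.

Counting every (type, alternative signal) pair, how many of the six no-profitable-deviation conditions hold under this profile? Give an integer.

Low-ability (own payoff 56): to s=3.6 gives 114 − 29.9×3.6 = 6.36 → no gain ✓; to s=12.4 gives 163 − 29.9×12.4 = -207.76 → no gain ✓.
High-ability (own payoff 163 − 4.8×12.4 = 103.48): to s=0 gives 56 → no gain ✓; to s=3.6 gives 114 − 4.8×3.6 = 96.72 → no gain ✓.
Mid-ability (own payoff 114 − 13.3×3.6 = 66.12): to s=0 gives 56 → no gain ✓; to s=12.4 gives 163 − 13.3×12.4 = -1.92 → no gain ✓.
6 of the 6 constraints hold; this profile is a separating equilibrium.

6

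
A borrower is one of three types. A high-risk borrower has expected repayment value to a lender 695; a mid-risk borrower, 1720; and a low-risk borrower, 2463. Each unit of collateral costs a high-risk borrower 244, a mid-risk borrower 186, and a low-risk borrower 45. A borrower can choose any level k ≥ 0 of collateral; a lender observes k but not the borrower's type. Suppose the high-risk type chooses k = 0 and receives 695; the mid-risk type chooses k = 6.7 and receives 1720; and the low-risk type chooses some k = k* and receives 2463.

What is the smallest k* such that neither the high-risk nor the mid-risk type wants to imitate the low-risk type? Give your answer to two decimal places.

10.69

Mid-risk type (on-path payoff 1720 − 186×6.7 = 473.8) won't mimic when 473.8 ≥ 2463 − 186·k*, i.e. k* ≥ 10.69.
High-risk type (on-path payoff 695) won't mimic when 695 ≥ 2463 − 244·k*, i.e. k* ≥ 7.25.
Both must hold, so k* = max(7.25, 10.69) = 10.69. The mid-risk type's constraint binds.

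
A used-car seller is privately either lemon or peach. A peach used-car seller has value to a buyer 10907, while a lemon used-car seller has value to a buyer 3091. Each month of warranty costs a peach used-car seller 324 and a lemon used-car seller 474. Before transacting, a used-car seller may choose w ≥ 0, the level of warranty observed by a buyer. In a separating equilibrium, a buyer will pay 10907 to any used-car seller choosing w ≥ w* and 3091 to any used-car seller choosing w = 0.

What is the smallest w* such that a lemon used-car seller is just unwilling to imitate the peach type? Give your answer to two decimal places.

16.49

A lemon used-car seller choosing w = 0 receives 3091.
Imitating at w* instead would pay 10907 at cost 474·w*, netting 10907 − 474·w*.
Indifference: 3091 = 10907 − 474·w*, so w* = (10907 − 3091) / 474 ≈ 16.49.
At w* the lemon type's incentive constraint just binds; the peach type strictly prefers w* since its per-unit cost is lower.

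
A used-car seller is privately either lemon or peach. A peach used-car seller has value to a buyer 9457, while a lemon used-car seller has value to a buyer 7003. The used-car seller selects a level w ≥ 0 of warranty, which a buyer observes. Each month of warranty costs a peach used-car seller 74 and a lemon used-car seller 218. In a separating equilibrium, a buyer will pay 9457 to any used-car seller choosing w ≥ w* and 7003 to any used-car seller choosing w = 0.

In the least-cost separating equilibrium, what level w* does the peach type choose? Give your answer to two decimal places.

11.26

A lemon used-car seller choosing w = 0 receives 7003.
Imitating at w* instead would pay 9457 at cost 218·w*, netting 9457 − 218·w*.
Indifference: 7003 = 9457 − 218·w*, so w* = (9457 − 7003) / 218 ≈ 11.26.
At w* the lemon type's incentive constraint just binds; the peach type strictly prefers w* since its per-unit cost is lower.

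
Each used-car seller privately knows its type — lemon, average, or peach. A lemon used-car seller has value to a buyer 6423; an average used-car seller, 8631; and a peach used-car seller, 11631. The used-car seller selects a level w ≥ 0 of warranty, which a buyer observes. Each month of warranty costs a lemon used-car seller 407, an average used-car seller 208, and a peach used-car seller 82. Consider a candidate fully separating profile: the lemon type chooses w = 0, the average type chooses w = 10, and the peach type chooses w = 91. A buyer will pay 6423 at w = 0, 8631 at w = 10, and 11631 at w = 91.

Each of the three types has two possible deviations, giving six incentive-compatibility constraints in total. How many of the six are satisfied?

4

Average (own payoff 8631 − 208×10 = 6551): to w=0 gives 6423 → no gain ✓; to w=91 gives 11631 − 208×91 = -7297 → no gain ✓.
Lemon (own payoff 6423): to w=10 gives 8631 − 407×10 = 4561 → no gain ✓; to w=91 gives 11631 − 407×91 = -25406 → no gain ✓.
Peach (own payoff 11631 − 82×91 = 4169): to w=0 gives 6423 → profitable ✗; to w=10 gives 8631 − 82×10 = 7811 → profitable ✗.
4 of the 6 constraints hold; not an equilibrium.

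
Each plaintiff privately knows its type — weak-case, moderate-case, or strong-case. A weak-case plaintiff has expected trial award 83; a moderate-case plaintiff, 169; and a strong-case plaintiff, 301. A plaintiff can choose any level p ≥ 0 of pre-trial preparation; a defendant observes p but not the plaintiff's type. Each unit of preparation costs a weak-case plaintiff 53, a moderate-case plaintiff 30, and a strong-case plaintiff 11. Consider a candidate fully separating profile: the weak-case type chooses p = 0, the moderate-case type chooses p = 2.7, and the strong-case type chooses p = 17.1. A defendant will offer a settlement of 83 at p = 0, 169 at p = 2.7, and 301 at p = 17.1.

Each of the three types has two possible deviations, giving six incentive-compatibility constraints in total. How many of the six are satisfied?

5

Weak-case (own payoff 83): to p=2.7 gives 169 − 53×2.7 = 25.9 → no gain ✓; to p=17.1 gives 301 − 53×17.1 = -605.3 → no gain ✓.
Strong-case (own payoff 301 − 11×17.1 = 112.9): to p=0 gives 83 → no gain ✓; to p=2.7 gives 169 − 11×2.7 = 139.3 → profitable ✗.
Moderate-case (own payoff 169 − 30×2.7 = 88): to p=0 gives 83 → no gain ✓; to p=17.1 gives 301 − 30×17.1 = -212 → no gain ✓.
5 of the 6 constraints hold; not an equilibrium.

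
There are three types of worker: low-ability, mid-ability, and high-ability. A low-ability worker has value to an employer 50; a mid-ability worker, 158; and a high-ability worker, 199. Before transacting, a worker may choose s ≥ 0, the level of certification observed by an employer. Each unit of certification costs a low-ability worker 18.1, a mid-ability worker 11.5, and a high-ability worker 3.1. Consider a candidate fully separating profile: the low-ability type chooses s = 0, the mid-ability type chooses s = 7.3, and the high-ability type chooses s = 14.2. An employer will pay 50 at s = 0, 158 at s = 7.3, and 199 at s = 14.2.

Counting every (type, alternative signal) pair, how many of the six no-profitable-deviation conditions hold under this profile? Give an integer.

Mid-ability (own payoff 158 − 11.5×7.3 = 74.05): to s=0 gives 50 → no gain ✓; to s=14.2 gives 199 − 11.5×14.2 = 35.7 → no gain ✓.
High-ability (own payoff 199 − 3.1×14.2 = 154.98): to s=0 gives 50 → no gain ✓; to s=7.3 gives 158 − 3.1×7.3 = 135.37 → no gain ✓.
Low-ability (own payoff 50): to s=7.3 gives 158 − 18.1×7.3 = 25.87 → no gain ✓; to s=14.2 gives 199 − 18.1×14.2 = -58.02 → no gain ✓.
6 of the 6 constraints hold; this profile is a separating equilibrium.

6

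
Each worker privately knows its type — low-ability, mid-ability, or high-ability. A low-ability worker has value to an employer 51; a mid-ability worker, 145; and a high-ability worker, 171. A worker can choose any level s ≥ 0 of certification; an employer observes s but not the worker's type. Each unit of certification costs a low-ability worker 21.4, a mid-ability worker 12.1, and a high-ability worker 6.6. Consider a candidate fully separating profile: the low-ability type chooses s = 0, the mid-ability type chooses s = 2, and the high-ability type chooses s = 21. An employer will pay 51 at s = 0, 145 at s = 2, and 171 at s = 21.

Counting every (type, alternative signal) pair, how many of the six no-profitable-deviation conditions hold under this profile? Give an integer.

Mid-ability (own payoff 145 − 12.1×2 = 120.8): to s=0 gives 51 → no gain ✓; to s=21 gives 171 − 12.1×21 = -83.1 → no gain ✓.
Low-ability (own payoff 51): to s=2 gives 145 − 21.4×2 = 102.2 → profitable ✗; to s=21 gives 171 − 21.4×21 = -278.4 → no gain ✓.
High-ability (own payoff 171 − 6.6×21 = 32.4): to s=0 gives 51 → profitable ✗; to s=2 gives 145 − 6.6×2 = 131.8 → profitable ✗.
3 of the 6 constraints hold; not an equilibrium.

3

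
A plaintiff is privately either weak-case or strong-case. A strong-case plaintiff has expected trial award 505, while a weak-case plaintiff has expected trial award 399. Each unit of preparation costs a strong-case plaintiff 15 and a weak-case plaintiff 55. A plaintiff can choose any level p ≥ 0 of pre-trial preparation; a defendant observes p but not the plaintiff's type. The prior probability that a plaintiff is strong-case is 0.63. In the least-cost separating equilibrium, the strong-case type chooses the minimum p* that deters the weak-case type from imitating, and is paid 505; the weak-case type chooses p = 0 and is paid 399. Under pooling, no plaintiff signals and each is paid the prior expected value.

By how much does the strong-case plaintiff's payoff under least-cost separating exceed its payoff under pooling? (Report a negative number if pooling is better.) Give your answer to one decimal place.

Least-cost separating signal: p* solves 399 = 505 − 55·p*, so p* = (505 − 399)/55 ≈ 1.9273.
Strong-case type's separating payoff: 505 − 15 × p* = 505 − 15 × (505 − 399)/55 = 505 − 1590/55 ≈ 476.091.
Pooling payoff: 0.63 × 505 + 0.37 × 399 = 465.78.
Difference: 476.091 − 465.78 = 10.311, i.e. 10.3 to one decimal place.
The strong-case type prefers to separate.

10.3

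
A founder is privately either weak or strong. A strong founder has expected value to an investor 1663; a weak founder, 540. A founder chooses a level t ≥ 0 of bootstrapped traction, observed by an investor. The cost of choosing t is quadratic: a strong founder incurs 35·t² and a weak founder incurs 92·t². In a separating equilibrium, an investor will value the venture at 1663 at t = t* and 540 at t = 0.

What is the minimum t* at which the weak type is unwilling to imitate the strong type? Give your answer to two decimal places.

The weak type at t = 0 receives 540; imitating at t* yields 1663 − 92·t*².
Indifference: 540 = 1663 − 92·t*², so t*² = (1663 − 540) / 92 ≈ 12.2065.
t* = √12.2065 ≈ 3.49.

3.49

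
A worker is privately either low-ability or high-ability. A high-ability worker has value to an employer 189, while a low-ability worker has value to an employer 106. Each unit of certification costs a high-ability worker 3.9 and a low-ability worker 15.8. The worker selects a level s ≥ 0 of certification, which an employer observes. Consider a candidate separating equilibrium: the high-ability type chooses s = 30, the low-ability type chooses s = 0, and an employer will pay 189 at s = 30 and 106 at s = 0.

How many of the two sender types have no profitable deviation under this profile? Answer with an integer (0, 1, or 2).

1

Low-ability type: stay at 0 → 106; mimic → 189 − 15.8 × 30 = -285. IC holds (106 ≥ -285).
High-ability type: signal → 189 − 3.9 × 30 = 72; deviate to 0 → 106. IC fails (72 < 106).
1 of 2 constraints hold, so this profile is not an equilibrium.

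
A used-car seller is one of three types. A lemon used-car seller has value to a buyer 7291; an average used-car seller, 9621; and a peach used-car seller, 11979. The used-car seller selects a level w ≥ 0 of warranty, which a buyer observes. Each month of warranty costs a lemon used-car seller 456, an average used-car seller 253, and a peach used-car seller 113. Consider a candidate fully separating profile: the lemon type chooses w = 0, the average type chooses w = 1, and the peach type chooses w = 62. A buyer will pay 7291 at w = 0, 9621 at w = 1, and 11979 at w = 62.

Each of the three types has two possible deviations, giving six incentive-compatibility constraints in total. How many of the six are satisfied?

Peach (own payoff 11979 − 113×62 = 4973): to w=0 gives 7291 → profitable ✗; to w=1 gives 9621 − 113×1 = 9508 → profitable ✗.
Average (own payoff 9621 − 253×1 = 9368): to w=0 gives 7291 → no gain ✓; to w=62 gives 11979 − 253×62 = -3707 → no gain ✓.
Lemon (own payoff 7291): to w=1 gives 9621 − 456×1 = 9165 → profitable ✗; to w=62 gives 11979 − 456×62 = -16293 → no gain ✓.
3 of the 6 constraints hold; not an equilibrium.

3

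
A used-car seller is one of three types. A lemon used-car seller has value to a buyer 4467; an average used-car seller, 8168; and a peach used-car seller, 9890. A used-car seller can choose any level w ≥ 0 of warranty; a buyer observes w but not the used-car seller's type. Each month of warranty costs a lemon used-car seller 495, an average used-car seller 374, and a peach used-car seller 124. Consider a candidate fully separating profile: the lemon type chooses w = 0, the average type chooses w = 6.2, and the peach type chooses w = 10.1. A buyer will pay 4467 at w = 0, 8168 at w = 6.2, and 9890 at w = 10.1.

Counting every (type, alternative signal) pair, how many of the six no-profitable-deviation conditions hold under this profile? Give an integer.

3

Average (own payoff 8168 − 374×6.2 = 5849.2): to w=0 gives 4467 → no gain ✓; to w=10.1 gives 9890 − 374×10.1 = 6112.6 → profitable ✗.
Peach (own payoff 9890 − 124×10.1 = 8637.6): to w=0 gives 4467 → no gain ✓; to w=6.2 gives 8168 − 124×6.2 = 7399.2 → no gain ✓.
Lemon (own payoff 4467): to w=6.2 gives 8168 − 495×6.2 = 5099 → profitable ✗; to w=10.1 gives 9890 − 495×10.1 = 4890.5 → profitable ✗.
3 of the 6 constraints hold; not an equilibrium.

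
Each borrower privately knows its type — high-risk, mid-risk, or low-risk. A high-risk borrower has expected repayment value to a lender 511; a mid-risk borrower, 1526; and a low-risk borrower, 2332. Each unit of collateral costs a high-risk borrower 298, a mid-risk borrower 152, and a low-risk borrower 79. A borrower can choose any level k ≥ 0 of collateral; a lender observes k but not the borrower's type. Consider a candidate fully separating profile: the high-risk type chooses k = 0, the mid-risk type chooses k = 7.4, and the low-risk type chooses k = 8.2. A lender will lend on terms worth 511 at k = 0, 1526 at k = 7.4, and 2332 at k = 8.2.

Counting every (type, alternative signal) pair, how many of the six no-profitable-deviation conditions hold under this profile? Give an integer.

4

Low-risk (own payoff 2332 − 79×8.2 = 1684.2): to k=0 gives 511 → no gain ✓; to k=7.4 gives 1526 − 79×7.4 = 941.4 → no gain ✓.
Mid-risk (own payoff 1526 − 152×7.4 = 401.2): to k=0 gives 511 → profitable ✗; to k=8.2 gives 2332 − 152×8.2 = 1085.6 → profitable ✗.
High-risk (own payoff 511): to k=7.4 gives 1526 − 298×7.4 = -679.2 → no gain ✓; to k=8.2 gives 2332 − 298×8.2 = -111.6 → no gain ✓.
4 of the 6 constraints hold; not an equilibrium.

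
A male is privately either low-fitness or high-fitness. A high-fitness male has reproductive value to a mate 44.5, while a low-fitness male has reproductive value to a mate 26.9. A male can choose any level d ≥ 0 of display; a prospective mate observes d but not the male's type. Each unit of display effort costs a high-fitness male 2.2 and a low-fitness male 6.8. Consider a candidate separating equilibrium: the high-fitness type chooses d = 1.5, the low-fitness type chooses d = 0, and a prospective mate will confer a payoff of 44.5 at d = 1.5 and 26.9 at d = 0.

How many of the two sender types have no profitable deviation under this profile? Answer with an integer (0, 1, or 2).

1

Low-fitness type: stay at 0 → 26.9; mimic → 44.5 − 6.8 × 1.5 = 34.3. IC fails (26.9 < 34.3).
High-fitness type: signal → 44.5 − 2.2 × 1.5 = 41.2; deviate to 0 → 26.9. IC holds (41.2 ≥ 26.9).
1 of 2 constraints hold, so this profile is not an equilibrium.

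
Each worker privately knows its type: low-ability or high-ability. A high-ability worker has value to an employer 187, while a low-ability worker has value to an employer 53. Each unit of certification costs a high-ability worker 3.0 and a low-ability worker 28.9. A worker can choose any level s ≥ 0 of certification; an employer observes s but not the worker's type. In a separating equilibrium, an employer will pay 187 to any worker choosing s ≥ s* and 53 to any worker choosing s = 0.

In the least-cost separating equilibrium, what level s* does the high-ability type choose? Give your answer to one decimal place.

A low-ability worker choosing s = 0 receives 53.
Imitating at s* instead would pay 187 at cost 28.9·s*, netting 187 − 28.9·s*.
Indifference: 53 = 187 − 28.9·s*, so s* = (187 − 53) / 28.9 ≈ 4.6.
This is the low-ability type's binding incentive-compatibility constraint; any s ≥ 4.6 sustains separation on that side.

4.6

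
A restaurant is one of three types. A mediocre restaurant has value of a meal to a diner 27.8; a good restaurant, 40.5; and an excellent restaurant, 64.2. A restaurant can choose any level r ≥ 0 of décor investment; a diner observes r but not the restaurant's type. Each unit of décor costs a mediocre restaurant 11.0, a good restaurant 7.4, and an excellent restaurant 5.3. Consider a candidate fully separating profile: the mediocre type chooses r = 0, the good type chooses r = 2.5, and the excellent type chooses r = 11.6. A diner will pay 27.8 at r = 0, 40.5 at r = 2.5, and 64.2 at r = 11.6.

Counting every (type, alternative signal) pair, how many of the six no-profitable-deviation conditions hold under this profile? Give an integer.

3

Mediocre (own payoff 27.8): to r=2.5 gives 40.5 − 11.0×2.5 = 13 → no gain ✓; to r=11.6 gives 64.2 − 11.0×11.6 = -63.4 → no gain ✓.
Good (own payoff 40.5 − 7.4×2.5 = 22): to r=0 gives 27.8 → profitable ✗; to r=11.6 gives 64.2 − 7.4×11.6 = -21.64 → no gain ✓.
Excellent (own payoff 64.2 − 5.3×11.6 = 2.72): to r=0 gives 27.8 → profitable ✗; to r=2.5 gives 40.5 − 5.3×2.5 = 27.25 → profitable ✗.
3 of the 6 constraints hold; not an equilibrium.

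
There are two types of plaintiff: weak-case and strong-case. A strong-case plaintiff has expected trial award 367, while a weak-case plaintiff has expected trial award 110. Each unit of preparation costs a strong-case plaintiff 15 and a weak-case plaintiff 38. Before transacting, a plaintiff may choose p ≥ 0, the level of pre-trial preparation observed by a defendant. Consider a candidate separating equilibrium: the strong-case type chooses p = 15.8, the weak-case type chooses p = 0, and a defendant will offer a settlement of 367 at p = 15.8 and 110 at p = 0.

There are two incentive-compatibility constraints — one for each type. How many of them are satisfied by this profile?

2

Weak-case type: stay at 0 → 110; mimic → 367 − 38 × 15.8 = -233.4. IC holds (110 ≥ -233.4).
Strong-case type: signal → 367 − 15 × 15.8 = 130; deviate to 0 → 110. IC holds (130 ≥ 110).
2 of 2 constraints hold, so this is a separating equilibrium.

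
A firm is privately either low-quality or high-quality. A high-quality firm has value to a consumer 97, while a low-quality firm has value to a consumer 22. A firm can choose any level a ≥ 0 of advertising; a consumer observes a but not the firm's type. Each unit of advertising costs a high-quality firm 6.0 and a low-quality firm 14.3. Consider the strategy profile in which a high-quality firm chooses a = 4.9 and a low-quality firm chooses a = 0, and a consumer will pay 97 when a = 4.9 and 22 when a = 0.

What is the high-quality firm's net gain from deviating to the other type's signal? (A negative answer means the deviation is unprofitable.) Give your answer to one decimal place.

Playing a = 4.9 the high-quality firm receives 97 − 6.0 × 4.9 = 67.6.
Deviating to a = 0 yields 22 instead.
Gain from deviating: 22 − 67.6 = -45.6.
The gain is negative, so the high-quality type's incentive-compatibility constraint is satisfied.

-45.6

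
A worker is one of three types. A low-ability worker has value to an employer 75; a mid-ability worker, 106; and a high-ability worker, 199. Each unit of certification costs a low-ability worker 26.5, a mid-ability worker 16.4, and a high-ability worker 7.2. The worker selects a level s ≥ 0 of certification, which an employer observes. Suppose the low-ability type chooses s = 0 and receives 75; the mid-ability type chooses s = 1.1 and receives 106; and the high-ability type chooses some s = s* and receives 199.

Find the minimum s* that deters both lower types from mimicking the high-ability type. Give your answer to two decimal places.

Low-ability type (on-path payoff 75) won't mimic when 75 ≥ 199 − 26.5·s*, i.e. s* ≥ 4.68.
Mid-ability type (on-path payoff 106 − 16.4×1.1 = 87.96) won't mimic when 87.96 ≥ 199 − 16.4·s*, i.e. s* ≥ 6.77.
Both must hold, so s* = max(4.68, 6.77) = 6.77. The mid-ability type's constraint binds.

6.77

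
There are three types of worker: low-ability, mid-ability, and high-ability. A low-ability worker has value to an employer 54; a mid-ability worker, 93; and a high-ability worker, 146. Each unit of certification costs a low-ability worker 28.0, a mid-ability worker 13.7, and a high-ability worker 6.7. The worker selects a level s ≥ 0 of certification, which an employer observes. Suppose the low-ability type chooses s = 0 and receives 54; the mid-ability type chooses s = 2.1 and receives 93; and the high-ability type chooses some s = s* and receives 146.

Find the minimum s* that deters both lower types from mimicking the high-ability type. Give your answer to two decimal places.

Mid-ability type (on-path payoff 93 − 13.7×2.1 = 64.23) won't mimic when 64.23 ≥ 146 − 13.7·s*, i.e. s* ≥ 5.97.
Low-ability type (on-path payoff 54) won't mimic when 54 ≥ 146 − 28.0·s*, i.e. s* ≥ 3.29.
Both must hold, so s* = max(3.29, 5.97) = 5.97. The mid-ability type's constraint binds.

5.97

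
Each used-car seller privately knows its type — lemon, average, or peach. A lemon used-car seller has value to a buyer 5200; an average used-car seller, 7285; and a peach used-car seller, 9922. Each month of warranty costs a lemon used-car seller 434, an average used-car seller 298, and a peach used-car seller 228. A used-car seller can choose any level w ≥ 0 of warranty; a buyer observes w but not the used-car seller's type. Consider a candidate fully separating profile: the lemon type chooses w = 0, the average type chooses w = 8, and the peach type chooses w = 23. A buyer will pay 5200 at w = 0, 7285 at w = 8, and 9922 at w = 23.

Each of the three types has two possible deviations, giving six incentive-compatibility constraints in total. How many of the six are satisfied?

3

Average (own payoff 7285 − 298×8 = 4901): to w=0 gives 5200 → profitable ✗; to w=23 gives 9922 − 298×23 = 3068 → no gain ✓.
Peach (own payoff 9922 − 228×23 = 4678): to w=0 gives 5200 → profitable ✗; to w=8 gives 7285 − 228×8 = 5461 → profitable ✗.
Lemon (own payoff 5200): to w=8 gives 7285 − 434×8 = 3813 → no gain ✓; to w=23 gives 9922 − 434×23 = -60 → no gain ✓.
3 of the 6 constraints hold; not an equilibrium.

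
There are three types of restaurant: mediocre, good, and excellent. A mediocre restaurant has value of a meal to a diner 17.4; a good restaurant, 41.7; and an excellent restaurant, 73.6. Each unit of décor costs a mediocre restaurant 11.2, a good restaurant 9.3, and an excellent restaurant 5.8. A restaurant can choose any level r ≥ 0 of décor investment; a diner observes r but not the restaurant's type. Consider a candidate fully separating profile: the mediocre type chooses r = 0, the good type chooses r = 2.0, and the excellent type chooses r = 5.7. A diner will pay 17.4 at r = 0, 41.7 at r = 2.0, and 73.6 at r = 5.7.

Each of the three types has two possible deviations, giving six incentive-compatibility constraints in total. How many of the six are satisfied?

Excellent (own payoff 73.6 − 5.8×5.7 = 40.54): to r=0 gives 17.4 → no gain ✓; to r=2.0 gives 41.7 − 5.8×2.0 = 30.1 → no gain ✓.
Good (own payoff 41.7 − 9.3×2.0 = 23.1): to r=0 gives 17.4 → no gain ✓; to r=5.7 gives 73.6 − 9.3×5.7 = 20.59 → no gain ✓.
Mediocre (own payoff 17.4): to r=2.0 gives 41.7 − 11.2×2.0 = 19.3 → profitable ✗; to r=5.7 gives 73.6 − 11.2×5.7 = 9.76 → no gain ✓.
5 of the 6 constraints hold; not an equilibrium.

5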